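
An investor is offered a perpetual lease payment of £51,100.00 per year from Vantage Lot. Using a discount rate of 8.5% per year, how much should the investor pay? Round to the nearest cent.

£601176.47

Level perpetuity: PV = C / r = £51,100.00 / 0.085 = £601,176.47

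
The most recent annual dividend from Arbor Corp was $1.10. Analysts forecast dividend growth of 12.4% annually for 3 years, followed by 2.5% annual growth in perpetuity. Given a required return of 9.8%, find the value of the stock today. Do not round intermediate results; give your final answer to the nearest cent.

D_1 = 1.23640
D_2 = 1.38971
D_3 = 1.56204
Terminal value at year 3: TV = D_3×(1+g_2)/(r−g_2) = 1.60109/0.073 = 21.93273
P_0 = D_1/(1+r)^1 + D_2/(1+r)^2 + D_3/(1+r)^3 + TV/(1+r)^3
    = 1.12605 + 1.15271 + 1.18001 + 16.56859 = 20.02736

$20.03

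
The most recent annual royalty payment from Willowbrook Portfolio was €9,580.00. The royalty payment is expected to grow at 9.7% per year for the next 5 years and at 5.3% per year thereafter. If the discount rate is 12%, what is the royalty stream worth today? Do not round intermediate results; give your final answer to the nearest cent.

€180754.29

D_1 = 10509.26000
D_2 = 11528.65822
D_3 = 12646.93807
D_4 = 13873.69106
D_5 = 15219.43909
Terminal value at year 5: TV = D_5×(1+g_2)/(r−g_2) = 16026.06936/0.067 = 239195.06514
P_0 = D_1/(1+r)^1 + D_2/(1+r)^2 + D_3/(1+r)^3 + D_4/(1+r)^4 + D_5/(1+r)^5 + TV/(1+r)^5
    = 9383.26786 + 9190.57575 + 9001.84071 + 8816.98148 + 8635.91847 + 135725.70372 = 180754.28799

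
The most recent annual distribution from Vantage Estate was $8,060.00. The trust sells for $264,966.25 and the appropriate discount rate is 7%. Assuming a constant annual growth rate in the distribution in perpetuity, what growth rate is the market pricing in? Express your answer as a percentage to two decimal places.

P = D₀(1+g)/(r−g) ⇒ P(r−g) = D₀(1+g) ⇒ g(P+D₀) = P·r − D₀
g = (P·r − D₀)/(P + D₀) = ($264,966.25×0.07 − $8,060.00) / ($264,966.25 + $8,060.00) = 0.038413

3.84%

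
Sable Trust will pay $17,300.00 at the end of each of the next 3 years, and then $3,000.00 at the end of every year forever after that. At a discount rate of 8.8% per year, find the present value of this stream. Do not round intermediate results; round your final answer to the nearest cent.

$70417.84

PV of 3-year annuity: $17,300.00 × [1 − (1+0.088)^−3] / 0.088 = 43947.96113
Perpetuity value at year 3: $3,000.00 / 0.088 = 34090.90909
PV of perpetuity: 34090.90909 / (1+0.088)^3 = 26469.87537
Total PV = 43947.96113 + 26469.87537 = 70417.83649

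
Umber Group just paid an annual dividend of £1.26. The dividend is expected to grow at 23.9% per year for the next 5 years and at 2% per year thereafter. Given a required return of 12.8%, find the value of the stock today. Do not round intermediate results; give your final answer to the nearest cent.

D_1 = 1.56114
D_2 = 1.93425
D_3 = 2.39654
D_4 = 2.96931
D_5 = 3.67898
Terminal value at year 5: TV = D_5×(1+g_2)/(r−g_2) = 3.75256/0.108 = 34.74589
P_0 = D_1/(1+r)^1 + D_2/(1+r)^2 + D_3/(1+r)^3 + D_4/(1+r)^4 + D_5/(1+r)^5 + TV/(1+r)^5
    = 1.38399 + 1.52018 + 1.66977 + 1.83408 + 2.01457 + 19.02646 = 27.44905

£27.45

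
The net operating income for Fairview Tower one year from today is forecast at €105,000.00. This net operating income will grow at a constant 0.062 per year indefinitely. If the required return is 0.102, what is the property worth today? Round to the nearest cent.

€2625000.00

Growing perpetuity: P = D₁ / (r − g) = €105,000.0000 / (0.102 − 0.062) = €2,625,000.00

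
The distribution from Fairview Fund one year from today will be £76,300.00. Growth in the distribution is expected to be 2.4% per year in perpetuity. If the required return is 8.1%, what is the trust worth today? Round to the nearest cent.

£1338596.49

Growing perpetuity: P = D₁ / (r − g) = £76,300.0000 / (0.081 − 0.024) = £1,338,596.49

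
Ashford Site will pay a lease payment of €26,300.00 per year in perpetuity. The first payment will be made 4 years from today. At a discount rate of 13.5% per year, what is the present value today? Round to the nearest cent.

Value at end of year 3: C / r = €26,300.00 / 0.135 = €194,814.8148
Discount to today: PV = €194,814.8148 / (1 + 0.135)^3 = €194,814.8148 / 1.462135 = €133,239.93

€133239.93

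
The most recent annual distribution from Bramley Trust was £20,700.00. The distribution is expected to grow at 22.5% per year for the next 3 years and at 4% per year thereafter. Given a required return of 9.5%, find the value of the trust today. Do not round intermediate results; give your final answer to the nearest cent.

£626080.14

D_1 = 25357.50000
D_2 = 31062.93750
D_3 = 38052.09844
Terminal value at year 3: TV = D_3×(1+g_2)/(r−g_2) = 39574.18237/0.055 = 719530.58864
P_0 = D_1/(1+r)^1 + D_2/(1+r)^2 + D_3/(1+r)^3 + TV/(1+r)^3
    = 23157.53425 + 25906.83055 + 28982.52733 + 548033.24401 = 626080.13613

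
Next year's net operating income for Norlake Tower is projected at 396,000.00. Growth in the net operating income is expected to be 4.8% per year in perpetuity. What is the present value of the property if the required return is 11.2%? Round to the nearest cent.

Growing perpetuity: P = D₁ / (r − g) = 396,000.0000 / (0.112 − 0.048) = 6,187,500.00

6187500.00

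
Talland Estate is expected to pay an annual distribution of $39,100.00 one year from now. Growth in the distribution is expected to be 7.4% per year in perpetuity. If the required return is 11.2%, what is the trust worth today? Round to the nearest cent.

$1028947.37

Growing perpetuity: P = D₁ / (r − g) = $39,100.0000 / (0.112 − 0.074) = $1,028,947.37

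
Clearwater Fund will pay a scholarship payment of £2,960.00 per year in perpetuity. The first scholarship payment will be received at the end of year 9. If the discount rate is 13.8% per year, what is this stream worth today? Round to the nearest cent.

£7625.61

Value at end of year 8: C / r = £2,960.00 / 0.138 = £21,449.2754
Discount to today: PV = £21,449.2754 / (1 + 0.138)^8 = £21,449.2754 / 2.812795 = £7,625.61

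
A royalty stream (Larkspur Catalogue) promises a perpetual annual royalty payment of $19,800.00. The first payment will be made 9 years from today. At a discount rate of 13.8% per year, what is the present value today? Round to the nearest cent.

Value at end of year 8: C / r = $19,800.00 / 0.138 = $143,478.2609
Discount to today: PV = $143,478.2609 / (1 + 0.138)^8 = $143,478.2609 / 2.812795 = $51,009.14

$51009.14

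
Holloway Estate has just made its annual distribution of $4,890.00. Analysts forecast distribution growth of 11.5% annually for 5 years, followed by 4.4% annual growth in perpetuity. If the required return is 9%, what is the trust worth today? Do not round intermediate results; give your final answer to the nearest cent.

D_1 = 5452.35000
D_2 = 6079.37025
D_3 = 6778.49783
D_4 = 7558.02508
D_5 = 8427.19796
Terminal value at year 5: TV = D_5×(1+g_2)/(r−g_2) = 8797.99467/0.046 = 191260.75377
P_0 = D_1/(1+r)^1 + D_2/(1+r)^2 + D_3/(1+r)^3 + D_4/(1+r)^4 + D_5/(1+r)^5 + TV/(1+r)^5
    = 5002.15596 + 5116.88431 + 5234.24404 + 5354.29551 + 5477.10045 + 124306.36684 = 150491.04713

$150491.05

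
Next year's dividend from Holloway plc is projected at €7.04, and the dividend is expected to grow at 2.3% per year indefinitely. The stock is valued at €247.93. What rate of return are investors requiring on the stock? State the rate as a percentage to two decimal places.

P = D₁/(r − g) ⇒ r = D₁/P + g = €7.0400/€247.93 + 0.023 = 0.028395 + 0.023 = 0.051395

5.14%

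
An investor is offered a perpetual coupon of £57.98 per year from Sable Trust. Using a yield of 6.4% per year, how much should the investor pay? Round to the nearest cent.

Level perpetuity: PV = C / r = £57.98 / 0.064 = £905.94

£905.94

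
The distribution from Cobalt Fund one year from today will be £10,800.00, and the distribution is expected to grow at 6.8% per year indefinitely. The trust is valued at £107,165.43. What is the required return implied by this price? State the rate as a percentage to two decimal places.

16.88%

P = D₁/(r − g) ⇒ r = D₁/P + g = £10,800.0000/£107,165.43 + 0.068 = 0.100779 + 0.068 = 0.168779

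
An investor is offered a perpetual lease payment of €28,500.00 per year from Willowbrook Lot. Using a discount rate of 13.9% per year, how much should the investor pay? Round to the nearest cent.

€205035.97

Level perpetuity: PV = C / r = €28,500.00 / 0.139 = €205,035.97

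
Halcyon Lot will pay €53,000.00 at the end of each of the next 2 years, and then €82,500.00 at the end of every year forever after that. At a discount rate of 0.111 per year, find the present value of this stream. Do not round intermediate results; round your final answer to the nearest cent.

PV of 2-year annuity: €53,000.00 × [1 − (1+0.111)^−2] / 0.111 = 90643.35777
Perpetuity value at year 2: €82,500.00 / 0.111 = 743243.24324
PV of perpetuity: 743243.24324 / (1+0.111)^2 = 602147.45050
Total PV = 90643.35777 + 602147.45050 = 692790.80826

€692790.81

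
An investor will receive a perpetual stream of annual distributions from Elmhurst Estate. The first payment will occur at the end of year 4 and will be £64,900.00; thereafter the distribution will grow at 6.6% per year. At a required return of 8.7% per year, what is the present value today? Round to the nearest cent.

£2406227.96

Value at end of year 3: C₁ / (r − g) = £64,900.00 / (0.087 − 0.066) = £3,090,476.1905
Discount to today: PV = £3,090,476.1905 / (1 + 0.087)^3 = £3,090,476.1905 / 1.284366 = £2,406,227.96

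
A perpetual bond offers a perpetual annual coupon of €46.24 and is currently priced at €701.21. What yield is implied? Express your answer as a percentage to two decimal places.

6.59%

P = C/r ⇒ r = C/P = €46.24/€701.21 = 0.065943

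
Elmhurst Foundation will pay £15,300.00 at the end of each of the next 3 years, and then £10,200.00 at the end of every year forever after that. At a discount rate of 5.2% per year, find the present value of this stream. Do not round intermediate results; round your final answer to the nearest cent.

£209990.53

PV of 3-year annuity: £15,300.00 × [1 − (1+0.052)^−3] / 0.052 = 41510.03903
Perpetuity value at year 3: £10,200.00 / 0.052 = 196153.84615
PV of perpetuity: 196153.84615 / (1+0.052)^3 = 168480.48680
Total PV = 41510.03903 + 168480.48680 = 209990.52583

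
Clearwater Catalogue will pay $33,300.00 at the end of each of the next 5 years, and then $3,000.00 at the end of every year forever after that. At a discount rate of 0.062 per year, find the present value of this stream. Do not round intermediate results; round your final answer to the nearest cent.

PV of 5-year annuity: $33,300.00 × [1 − (1+0.062)^−5] / 0.062 = 139511.80238
Perpetuity value at year 5: $3,000.00 / 0.062 = 48387.09677
PV of perpetuity: 48387.09677 / (1+0.062)^5 = 35818.46593
Total PV = 139511.80238 + 35818.46593 = 175330.26831

$175330.27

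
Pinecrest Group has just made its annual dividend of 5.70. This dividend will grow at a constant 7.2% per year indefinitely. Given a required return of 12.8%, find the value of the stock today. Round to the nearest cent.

109.11

D₁ = D₀ × (1 + g) = 5.70 × 1.072 = 6.1104
Growing perpetuity: P = D₁ / (r − g) = 6.1104 / (0.128 − 0.072) = 109.11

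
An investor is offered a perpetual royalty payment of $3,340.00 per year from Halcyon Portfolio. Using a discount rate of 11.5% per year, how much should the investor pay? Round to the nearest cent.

$29043.48

Level perpetuity: PV = C / r = $3,340.00 / 0.115 = $29,043.48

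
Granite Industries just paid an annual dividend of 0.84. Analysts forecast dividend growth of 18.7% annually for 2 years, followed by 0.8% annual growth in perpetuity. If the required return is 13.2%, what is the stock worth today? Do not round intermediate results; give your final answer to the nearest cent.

D_1 = 0.99708
D_2 = 1.18353
Terminal value at year 2: TV = D_2×(1+g_2)/(r−g_2) = 1.19300/0.124 = 9.62099
P_0 = D_1/(1+r)^1 + D_2/(1+r)^2 + TV/(1+r)^2
    = 0.88081 + 0.92361 + 7.50804 = 9.31246

9.31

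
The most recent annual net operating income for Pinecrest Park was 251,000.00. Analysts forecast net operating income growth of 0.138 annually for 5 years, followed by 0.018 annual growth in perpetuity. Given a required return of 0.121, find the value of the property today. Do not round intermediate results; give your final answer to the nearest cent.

D_1 = 285638.00000
D_2 = 325056.04400
D_3 = 369913.77807
D_4 = 420961.87945
D_5 = 479054.61881
Terminal value at year 5: TV = D_5×(1+g_2)/(r−g_2) = 487677.60195/0.103 = 4734733.99950
P_0 = D_1/(1+r)^1 + D_2/(1+r)^2 + D_3/(1+r)^3 + D_4/(1+r)^4 + D_5/(1+r)^5 + TV/(1+r)^5
    = 254806.42284 + 258670.57019 + 262593.31747 + 266575.55333 + 270618.17992 + 2674653.46751 = 3987917.51125

3987917.51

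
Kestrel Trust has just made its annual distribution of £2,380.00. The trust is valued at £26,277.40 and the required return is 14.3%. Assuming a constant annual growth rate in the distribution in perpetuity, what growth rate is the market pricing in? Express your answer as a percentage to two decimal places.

4.81%

P = D₀(1+g)/(r−g) ⇒ P(r−g) = D₀(1+g) ⇒ g(P+D₀) = P·r − D₀
g = (P·r − D₀)/(P + D₀) = (£26,277.40×0.143 − £2,380.00) / (£26,277.40 + £2,380.00) = 0.048074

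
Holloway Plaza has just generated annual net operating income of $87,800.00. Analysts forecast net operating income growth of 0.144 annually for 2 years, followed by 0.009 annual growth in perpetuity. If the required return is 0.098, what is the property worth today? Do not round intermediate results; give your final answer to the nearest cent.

$1267334.54

D_1 = 100443.20000
D_2 = 114907.02080
Terminal value at year 2: TV = D_2×(1+g_2)/(r−g_2) = 115941.18399/0.089 = 1302709.93244
P_0 = D_1/(1+r)^1 + D_2/(1+r)^2 + TV/(1+r)^2
    = 91478.32423 + 95310.74947 + 1080545.46305 = 1267334.53675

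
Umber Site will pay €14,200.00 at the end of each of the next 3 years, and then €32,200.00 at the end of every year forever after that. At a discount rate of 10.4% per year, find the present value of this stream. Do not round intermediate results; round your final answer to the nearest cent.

PV of 3-year annuity: €14,200.00 × [1 − (1+0.104)^−3] / 0.104 = 35066.09598
Perpetuity value at year 3: €32,200.00 / 0.104 = 309615.38462
PV of perpetuity: 309615.38462 / (1+0.104)^3 = 230099.30781
Total PV = 35066.09598 + 230099.30781 = 265165.40379

€265165.40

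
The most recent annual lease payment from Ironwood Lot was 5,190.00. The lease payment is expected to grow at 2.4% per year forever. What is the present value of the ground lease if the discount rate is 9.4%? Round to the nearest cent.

75922.29

D₁ = D₀ × (1 + g) = 5,190.00 × 1.024 = 5,314.5600
Growing perpetuity: P = D₁ / (r − g) = 5,314.5600 / (0.094 − 0.024) = 75,922.29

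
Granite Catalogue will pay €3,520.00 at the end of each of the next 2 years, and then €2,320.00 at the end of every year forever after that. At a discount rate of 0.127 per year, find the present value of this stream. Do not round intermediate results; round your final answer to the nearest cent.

PV of 2-year annuity: €3,520.00 × [1 − (1+0.127)^−2] / 0.127 = 5894.70833
Perpetuity value at year 2: €2,320.00 / 0.127 = 18267.71654
PV of perpetuity: 18267.71654 / (1+0.127)^2 = 14382.56786
Total PV = 5894.70833 + 14382.56786 = 20277.27619

€20277.28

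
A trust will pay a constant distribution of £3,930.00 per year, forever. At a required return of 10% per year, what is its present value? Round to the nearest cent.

Level perpetuity: PV = C / r = £3,930.00 / 0.1 = £39,300.00

£39300.00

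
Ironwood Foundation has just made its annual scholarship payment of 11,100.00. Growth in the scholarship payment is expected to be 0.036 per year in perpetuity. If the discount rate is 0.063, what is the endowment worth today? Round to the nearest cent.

D₁ = D₀ × (1 + g) = 11,100.00 × 1.036 = 11,499.6000
Growing perpetuity: P = D₁ / (r − g) = 11,499.6000 / (0.063 − 0.036) = 425,911.11

425911.11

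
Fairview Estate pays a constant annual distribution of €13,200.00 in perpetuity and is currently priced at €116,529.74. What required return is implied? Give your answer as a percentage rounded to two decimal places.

11.33%

P = C/r ⇒ r = C/P = €13,200.00/€116,529.74 = 0.113276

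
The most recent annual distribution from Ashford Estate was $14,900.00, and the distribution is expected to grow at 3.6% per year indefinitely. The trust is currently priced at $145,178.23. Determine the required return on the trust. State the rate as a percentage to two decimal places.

D₁ = $14,900.00 × 1.036 = $15,436.4000
P = D₁/(r − g) ⇒ r = D₁/P + g = $15,436.4000/$145,178.23 + 0.036 = 0.106327 + 0.036 = 0.142327

14.23%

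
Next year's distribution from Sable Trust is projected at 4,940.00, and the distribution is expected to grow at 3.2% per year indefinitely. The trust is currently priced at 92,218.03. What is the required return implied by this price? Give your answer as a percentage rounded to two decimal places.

P = D₁/(r − g) ⇒ r = D₁/P + g = 4,940.0000/92,218.03 + 0.032 = 0.053569 + 0.032 = 0.085569

8.56%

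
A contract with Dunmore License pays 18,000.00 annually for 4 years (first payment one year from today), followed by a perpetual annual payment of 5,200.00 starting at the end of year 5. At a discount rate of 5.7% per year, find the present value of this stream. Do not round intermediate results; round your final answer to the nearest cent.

135887.82

PV of 4-year annuity: 18,000.00 × [1 − (1+0.057)^−4] / 0.057 = 62802.76779
Perpetuity value at year 4: 5,200.00 / 0.057 = 91228.07018
PV of perpetuity: 91228.07018 / (1+0.057)^4 = 73085.04837
Total PV = 62802.76779 + 73085.04837 = 135887.81616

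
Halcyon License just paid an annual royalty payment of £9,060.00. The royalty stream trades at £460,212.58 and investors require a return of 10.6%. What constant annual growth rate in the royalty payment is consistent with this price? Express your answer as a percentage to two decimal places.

8.46%

P = D₀(1+g)/(r−g) ⇒ P(r−g) = D₀(1+g) ⇒ g(P+D₀) = P·r − D₀
g = (P·r − D₀)/(P + D₀) = (£460,212.58×0.106 − £9,060.00) / (£460,212.58 + £9,060.00) = 0.084647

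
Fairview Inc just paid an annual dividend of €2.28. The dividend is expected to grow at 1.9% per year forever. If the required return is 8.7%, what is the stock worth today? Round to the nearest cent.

D₁ = D₀ × (1 + g) = €2.28 × 1.019 = €2.3233
Growing perpetuity: P = D₁ / (r − g) = €2.3233 / (0.087 − 0.019) = €34.17

€34.17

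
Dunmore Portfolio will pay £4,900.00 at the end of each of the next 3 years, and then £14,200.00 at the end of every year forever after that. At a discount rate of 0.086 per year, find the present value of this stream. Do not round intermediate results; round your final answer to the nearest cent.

£141406.40

PV of 3-year annuity: £4,900.00 × [1 − (1+0.086)^−3] / 0.086 = 12492.30160
Perpetuity value at year 3: £14,200.00 / 0.086 = 165116.27907
PV of perpetuity: 165116.27907 / (1+0.086)^3 = 128914.09893
Total PV = 12492.30160 + 128914.09893 = 141406.40053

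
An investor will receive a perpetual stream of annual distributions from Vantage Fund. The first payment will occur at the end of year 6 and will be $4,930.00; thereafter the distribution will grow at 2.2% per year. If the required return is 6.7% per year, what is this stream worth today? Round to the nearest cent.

$79215.89

Value at end of year 5: C₁ / (r − g) = $4,930.00 / (0.067 − 0.022) = $109,555.5556
Discount to today: PV = $109,555.5556 / (1 + 0.067)^5 = $109,555.5556 / 1.383000 = $79,215.89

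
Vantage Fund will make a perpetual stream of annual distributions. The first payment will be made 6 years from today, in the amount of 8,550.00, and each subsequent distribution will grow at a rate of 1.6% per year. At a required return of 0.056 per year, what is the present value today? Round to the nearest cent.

162774.56

Value at end of year 5: C₁ / (r − g) = 8,550.00 / (0.056 − 0.016) = 213,750.0000
Discount to today: PV = 213,750.0000 / (1 + 0.056)^5 = 213,750.0000 / 1.313166 = 162,774.56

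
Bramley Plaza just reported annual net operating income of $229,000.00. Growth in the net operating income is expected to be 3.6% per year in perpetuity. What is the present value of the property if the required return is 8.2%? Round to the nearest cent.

D₁ = D₀ × (1 + g) = $229,000.00 × 1.036 = $237,244.0000
Growing perpetuity: P = D₁ / (r − g) = $237,244.0000 / (0.082 − 0.036) = $5,157,478.26

$5157478.26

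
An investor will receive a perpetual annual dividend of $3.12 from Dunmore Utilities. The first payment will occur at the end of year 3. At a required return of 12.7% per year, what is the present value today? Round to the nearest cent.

$19.34

Value at end of year 2: C / r = $3.12 / 0.127 = $24.5669
Discount to today: PV = $24.5669 / (1 + 0.127)^2 = $24.5669 / 1.270129 = $19.34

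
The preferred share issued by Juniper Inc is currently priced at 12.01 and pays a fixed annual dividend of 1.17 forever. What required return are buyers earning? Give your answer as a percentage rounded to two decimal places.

9.74%

P = C/r ⇒ r = C/P = 1.17/12.01 = 0.097419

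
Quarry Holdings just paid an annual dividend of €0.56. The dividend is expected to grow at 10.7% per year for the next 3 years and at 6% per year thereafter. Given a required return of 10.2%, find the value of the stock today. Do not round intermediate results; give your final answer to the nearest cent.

D_1 = 0.61992
D_2 = 0.68625
D_3 = 0.75968
Terminal value at year 3: TV = D_3×(1+g_2)/(r−g_2) = 0.80526/0.042 = 19.17288
P_0 = D_1/(1+r)^1 + D_2/(1+r)^2 + D_3/(1+r)^3 + TV/(1+r)^3
    = 0.56254 + 0.56509 + 0.56766 + 14.32659 = 16.02188

€16.02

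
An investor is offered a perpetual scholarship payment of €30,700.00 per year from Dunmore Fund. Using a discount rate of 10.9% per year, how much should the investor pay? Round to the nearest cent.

€281651.38

Level perpetuity: PV = C / r = €30,700.00 / 0.109 = €281,651.38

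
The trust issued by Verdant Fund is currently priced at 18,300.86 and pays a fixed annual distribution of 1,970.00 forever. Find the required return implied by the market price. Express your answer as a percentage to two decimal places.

10.76%

P = C/r ⇒ r = C/P = 1,970.00/18,300.86 = 0.107645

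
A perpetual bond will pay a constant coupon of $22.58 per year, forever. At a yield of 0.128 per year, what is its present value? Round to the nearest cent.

$176.41

Level perpetuity: PV = C / r = $22.58 / 0.128 = $176.41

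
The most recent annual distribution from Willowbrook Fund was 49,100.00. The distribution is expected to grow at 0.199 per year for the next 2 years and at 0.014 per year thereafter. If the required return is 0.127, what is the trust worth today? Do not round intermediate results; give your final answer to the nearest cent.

606501.88

D_1 = 58870.90000
D_2 = 70586.20910
Terminal value at year 2: TV = D_2×(1+g_2)/(r−g_2) = 71574.41603/0.113 = 633401.91175
P_0 = D_1/(1+r)^1 + D_2/(1+r)^2 + TV/(1+r)^2
    = 52236.82343 + 55574.04728 + 498691.00835 = 606501.87906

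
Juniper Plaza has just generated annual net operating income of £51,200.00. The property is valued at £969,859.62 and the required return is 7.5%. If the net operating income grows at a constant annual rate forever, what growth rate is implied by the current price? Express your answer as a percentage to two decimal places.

P = D₀(1+g)/(r−g) ⇒ P(r−g) = D₀(1+g) ⇒ g(P+D₀) = P·r − D₀
g = (P·r − D₀)/(P + D₀) = (£969,859.62×0.075 − £51,200.00) / (£969,859.62 + £51,200.00) = 0.021095

2.11%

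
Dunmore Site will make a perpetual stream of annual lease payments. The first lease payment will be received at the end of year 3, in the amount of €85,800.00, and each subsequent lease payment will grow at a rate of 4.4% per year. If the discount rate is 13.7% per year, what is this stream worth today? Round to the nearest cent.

Value at end of year 2: C₁ / (r − g) = €85,800.00 / (0.137 − 0.044) = €922,580.6452
Discount to today: PV = €922,580.6452 / (1 + 0.137)^2 = €922,580.6452 / 1.292769 = €713,646.94

€713646.94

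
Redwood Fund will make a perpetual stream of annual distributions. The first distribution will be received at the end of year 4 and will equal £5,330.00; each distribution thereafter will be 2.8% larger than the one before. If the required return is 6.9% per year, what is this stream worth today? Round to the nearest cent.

Value at end of year 3: C₁ / (r − g) = £5,330.00 / (0.069 − 0.028) = £130,000.0000
Discount to today: PV = £130,000.0000 / (1 + 0.069)^3 = £130,000.0000 / 1.221612 = £106,416.81

£106416.81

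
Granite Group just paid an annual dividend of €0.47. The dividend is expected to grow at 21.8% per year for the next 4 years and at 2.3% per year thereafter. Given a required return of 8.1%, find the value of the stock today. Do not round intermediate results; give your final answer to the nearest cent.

€15.92

D_1 = 0.57246
D_2 = 0.69726
D_3 = 0.84926
D_4 = 1.03440
Terminal value at year 4: TV = D_4×(1+g_2)/(r−g_2) = 1.05819/0.058 = 18.24461
P_0 = D_1/(1+r)^1 + D_2/(1+r)^2 + D_3/(1+r)^3 + D_4/(1+r)^4 + TV/(1+r)^4
    = 0.52957 + 0.59668 + 0.67230 + 0.75750 + 13.36078 = 15.91683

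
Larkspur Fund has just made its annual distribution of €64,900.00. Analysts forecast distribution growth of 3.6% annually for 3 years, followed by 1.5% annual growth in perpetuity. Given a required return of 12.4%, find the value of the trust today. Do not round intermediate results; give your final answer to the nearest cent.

€638994.88

D_1 = 67236.40000
D_2 = 69656.91040
D_3 = 72164.55917
Terminal value at year 3: TV = D_3×(1+g_2)/(r−g_2) = 73247.02756/0.109 = 671991.07855
P_0 = D_1/(1+r)^1 + D_2/(1+r)^2 + D_3/(1+r)^3 + TV/(1+r)^3
    = 59818.86121 + 55135.53400 + 50818.87297 + 473221.61530 = 638994.88348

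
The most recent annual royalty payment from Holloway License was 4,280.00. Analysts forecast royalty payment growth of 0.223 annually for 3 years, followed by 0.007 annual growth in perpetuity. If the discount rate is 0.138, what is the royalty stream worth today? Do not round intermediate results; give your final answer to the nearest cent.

55692.46

D_1 = 5234.44000
D_2 = 6401.72012
D_3 = 7829.30371
Terminal value at year 3: TV = D_3×(1+g_2)/(r−g_2) = 7884.10883/0.131 = 60184.03689
P_0 = D_1/(1+r)^1 + D_2/(1+r)^2 + D_3/(1+r)^3 + TV/(1+r)^3
    = 4599.68366 + 4943.24526 + 5312.46833 + 40837.06570 = 55692.46295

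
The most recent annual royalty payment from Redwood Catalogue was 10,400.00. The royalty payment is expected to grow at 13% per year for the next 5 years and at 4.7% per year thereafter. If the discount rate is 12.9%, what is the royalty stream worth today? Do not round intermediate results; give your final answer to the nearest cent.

D_1 = 11752.00000
D_2 = 13279.76000
D_3 = 15006.12880
D_4 = 16956.92554
D_5 = 19161.32586
Terminal value at year 5: TV = D_5×(1+g_2)/(r−g_2) = 20061.90818/0.082 = 244657.41683
P_0 = D_1/(1+r)^1 + D_2/(1+r)^2 + D_3/(1+r)^3 + D_4/(1+r)^4 + D_5/(1+r)^5 + TV/(1+r)^5
    = 10409.21169 + 10418.43154 + 10427.65956 + 10436.89575 + 10446.14012 + 133379.37449 = 185517.71316

185517.71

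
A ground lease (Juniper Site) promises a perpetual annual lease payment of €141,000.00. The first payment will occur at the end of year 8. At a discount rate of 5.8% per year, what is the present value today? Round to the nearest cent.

Value at end of year 7: C / r = €141,000.00 / 0.058 = €2,431,034.4828
Discount to today: PV = €2,431,034.4828 / (1 + 0.058)^7 = €2,431,034.4828 / 1.483883 = €1,638,292.51

€1638292.51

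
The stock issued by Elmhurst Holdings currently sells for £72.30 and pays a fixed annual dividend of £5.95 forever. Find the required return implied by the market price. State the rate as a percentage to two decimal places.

8.23%

P = C/r ⇒ r = C/P = £5.95/£72.30 = 0.082296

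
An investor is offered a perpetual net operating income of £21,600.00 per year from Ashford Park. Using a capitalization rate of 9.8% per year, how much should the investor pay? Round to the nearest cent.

£220408.16

Level perpetuity: PV = C / r = £21,600.00 / 0.098 = £220,408.16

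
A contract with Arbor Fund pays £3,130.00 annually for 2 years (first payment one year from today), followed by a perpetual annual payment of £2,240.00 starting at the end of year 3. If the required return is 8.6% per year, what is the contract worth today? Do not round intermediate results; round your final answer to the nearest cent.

£27620.66

PV of 2-year annuity: £3,130.00 × [1 − (1+0.086)^−2] / 0.086 = 5536.03709
Perpetuity value at year 2: £2,240.00 / 0.086 = 26046.51163
PV of perpetuity: 26046.51163 / (1+0.086)^2 = 22084.61927
Total PV = 5536.03709 + 22084.61927 = 27620.65636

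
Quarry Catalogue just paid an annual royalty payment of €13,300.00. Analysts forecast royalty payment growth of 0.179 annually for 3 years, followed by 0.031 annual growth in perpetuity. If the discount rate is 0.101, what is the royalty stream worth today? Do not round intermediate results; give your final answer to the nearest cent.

€286367.59

D_1 = 15680.70000
D_2 = 18487.54530
D_3 = 21796.81591
Terminal value at year 3: TV = D_3×(1+g_2)/(r−g_2) = 22472.51720/0.07 = 321035.96003
P_0 = D_1/(1+r)^1 + D_2/(1+r)^2 + D_3/(1+r)^3 + TV/(1+r)^3
    = 14242.23433 + 15251.22096 + 16331.68893 + 240542.44697 = 286367.59119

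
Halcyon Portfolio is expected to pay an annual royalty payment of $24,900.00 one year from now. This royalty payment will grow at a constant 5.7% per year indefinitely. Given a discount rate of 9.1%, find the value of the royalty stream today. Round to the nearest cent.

Growing perpetuity: P = D₁ / (r − g) = $24,900.0000 / (0.091 − 0.057) = $732,352.94

$732352.94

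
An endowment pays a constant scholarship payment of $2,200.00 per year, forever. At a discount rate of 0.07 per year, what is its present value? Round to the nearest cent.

$31428.57

Level perpetuity: PV = C / r = $2,200.00 / 0.07 = $31,428.57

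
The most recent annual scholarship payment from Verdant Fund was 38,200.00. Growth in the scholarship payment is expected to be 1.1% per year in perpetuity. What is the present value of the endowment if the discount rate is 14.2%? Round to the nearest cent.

294810.69

D₁ = D₀ × (1 + g) = 38,200.00 × 1.011 = 38,620.2000
Growing perpetuity: P = D₁ / (r − g) = 38,620.2000 / (0.142 − 0.011) = 294,810.69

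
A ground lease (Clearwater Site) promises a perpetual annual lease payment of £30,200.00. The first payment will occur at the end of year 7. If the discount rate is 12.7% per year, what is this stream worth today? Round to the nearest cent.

Value at end of year 6: C / r = £30,200.00 / 0.127 = £237,795.2756
Discount to today: PV = £237,795.2756 / (1 + 0.127)^6 = £237,795.2756 / 2.049007 = £116,053.90

£116053.90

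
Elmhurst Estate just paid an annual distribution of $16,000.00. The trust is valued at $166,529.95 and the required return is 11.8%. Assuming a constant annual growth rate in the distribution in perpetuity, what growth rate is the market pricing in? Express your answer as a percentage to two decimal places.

2.00%

P = D₀(1+g)/(r−g) ⇒ P(r−g) = D₀(1+g) ⇒ g(P+D₀) = P·r − D₀
g = (P·r − D₀)/(P + D₀) = ($166,529.95×0.118 − $16,000.00) / ($166,529.95 + $16,000.00) = 0.020000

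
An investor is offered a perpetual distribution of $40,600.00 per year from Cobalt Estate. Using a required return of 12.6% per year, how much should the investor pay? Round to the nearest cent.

$322222.22

Level perpetuity: PV = C / r = $40,600.00 / 0.126 = $322,222.22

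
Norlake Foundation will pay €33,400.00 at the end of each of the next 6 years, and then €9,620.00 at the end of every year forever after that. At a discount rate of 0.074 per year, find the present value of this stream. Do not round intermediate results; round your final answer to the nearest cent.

PV of 6-year annuity: €33,400.00 × [1 − (1+0.074)^−6] / 0.074 = 157255.39118
Perpetuity value at year 6: €9,620.00 / 0.074 = 130000.00000
PV of perpetuity: 130000.00000 / (1+0.074)^6 = 84706.68075
Total PV = 157255.39118 + 84706.68075 = 241962.07192

€241962.07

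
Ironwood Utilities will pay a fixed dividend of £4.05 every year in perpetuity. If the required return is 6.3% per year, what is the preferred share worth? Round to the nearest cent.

Level perpetuity: PV = C / r = £4.05 / 0.063 = £64.29

£64.29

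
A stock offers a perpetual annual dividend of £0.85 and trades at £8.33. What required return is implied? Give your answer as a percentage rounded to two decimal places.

10.20%

P = C/r ⇒ r = C/P = £0.85/£8.33 = 0.102041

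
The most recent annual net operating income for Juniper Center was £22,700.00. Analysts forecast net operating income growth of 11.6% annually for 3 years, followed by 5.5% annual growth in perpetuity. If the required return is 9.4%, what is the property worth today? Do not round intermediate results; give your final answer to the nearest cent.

D_1 = 25333.20000
D_2 = 28271.85120
D_3 = 31551.38594
Terminal value at year 3: TV = D_3×(1+g_2)/(r−g_2) = 33286.71217/0.039 = 853505.44015
P_0 = D_1/(1+r)^1 + D_2/(1+r)^2 + D_3/(1+r)^3 + TV/(1+r)^3
    = 23156.48995 + 23622.15976 + 24097.19405 + 651859.99296 = 722735.83672

£722735.84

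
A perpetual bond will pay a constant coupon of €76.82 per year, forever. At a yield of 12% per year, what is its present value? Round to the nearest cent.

Level perpetuity: PV = C / r = €76.82 / 0.12 = €640.17

€640.17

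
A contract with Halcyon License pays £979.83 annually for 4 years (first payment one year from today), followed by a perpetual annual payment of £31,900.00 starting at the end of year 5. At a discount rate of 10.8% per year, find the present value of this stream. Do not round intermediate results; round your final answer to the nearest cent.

£199031.15

PV of 4-year annuity: £979.83 × [1 − (1+0.108)^−4] / 0.108 = 3052.89582
Perpetuity value at year 4: £31,900.00 / 0.108 = 295370.37037
PV of perpetuity: 295370.37037 / (1+0.108)^4 = 195978.25483
Total PV = 3052.89582 + 195978.25483 = 199031.15065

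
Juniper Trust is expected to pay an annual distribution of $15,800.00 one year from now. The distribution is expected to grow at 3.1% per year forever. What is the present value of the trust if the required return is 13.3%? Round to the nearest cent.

$154901.96

Growing perpetuity: P = D₁ / (r − g) = $15,800.0000 / (0.133 − 0.031) = $154,901.96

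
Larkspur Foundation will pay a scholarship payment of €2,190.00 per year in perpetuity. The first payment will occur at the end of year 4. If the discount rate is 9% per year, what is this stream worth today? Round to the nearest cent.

Value at end of year 3: C / r = €2,190.00 / 0.09 = €24,333.3333
Discount to today: PV = €24,333.3333 / (1 + 0.09)^3 = €24,333.3333 / 1.295029 = €18,789.80

€18789.80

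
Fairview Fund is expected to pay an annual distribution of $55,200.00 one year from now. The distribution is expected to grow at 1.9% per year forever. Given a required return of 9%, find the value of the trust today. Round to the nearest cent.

Growing perpetuity: P = D₁ / (r − g) = $55,200.0000 / (0.09 − 0.019) = $777,464.79

$777464.79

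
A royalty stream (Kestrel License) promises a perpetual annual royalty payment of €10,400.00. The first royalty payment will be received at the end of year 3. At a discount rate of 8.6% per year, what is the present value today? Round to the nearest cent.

€102535.73

Value at end of year 2: C / r = €10,400.00 / 0.086 = €120,930.2326
Discount to today: PV = €120,930.2326 / (1 + 0.086)^2 = €120,930.2326 / 1.179396 = €102,535.73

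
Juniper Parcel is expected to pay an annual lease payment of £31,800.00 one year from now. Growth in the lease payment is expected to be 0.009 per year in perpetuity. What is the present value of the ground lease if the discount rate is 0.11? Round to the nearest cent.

Growing perpetuity: P = D₁ / (r − g) = £31,800.0000 / (0.11 − 0.009) = £314,851.49

£314851.49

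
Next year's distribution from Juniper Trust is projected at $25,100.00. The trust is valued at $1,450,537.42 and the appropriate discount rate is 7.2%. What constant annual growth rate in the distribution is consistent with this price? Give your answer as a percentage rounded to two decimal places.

P = D₁/(r−g) ⇒ g = r − D₁/P = 0.072 − $25,100.00/$1,450,537.42 = 0.054696

5.47%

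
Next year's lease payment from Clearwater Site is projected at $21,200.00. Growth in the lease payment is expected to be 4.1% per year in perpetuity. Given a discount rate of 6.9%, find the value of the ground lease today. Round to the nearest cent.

Growing perpetuity: P = D₁ / (r − g) = $21,200.0000 / (0.069 − 0.041) = $757,142.86

$757142.86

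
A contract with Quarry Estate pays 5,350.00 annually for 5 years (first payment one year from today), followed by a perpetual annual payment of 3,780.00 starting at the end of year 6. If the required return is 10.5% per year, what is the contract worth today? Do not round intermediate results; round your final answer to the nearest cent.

PV of 5-year annuity: 5,350.00 × [1 − (1+0.105)^−5] / 0.105 = 20024.29150
Perpetuity value at year 5: 3,780.00 / 0.105 = 36000.00000
PV of perpetuity: 36000.00000 / (1+0.105)^5 = 21851.99592
Total PV = 20024.29150 + 21851.99592 = 41876.28741

41876.29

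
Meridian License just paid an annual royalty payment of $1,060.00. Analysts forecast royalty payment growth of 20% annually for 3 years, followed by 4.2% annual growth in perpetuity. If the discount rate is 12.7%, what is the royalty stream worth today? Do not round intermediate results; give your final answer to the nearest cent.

$19296.56

D_1 = 1272.00000
D_2 = 1526.40000
D_3 = 1831.68000
Terminal value at year 3: TV = D_3×(1+g_2)/(r−g_2) = 1908.61056/0.085 = 22454.24188
P_0 = D_1/(1+r)^1 + D_2/(1+r)^2 + D_3/(1+r)^3 + TV/(1+r)^3
    = 1128.66016 + 1201.76769 + 1279.61068 + 15686.52148 = 19296.56001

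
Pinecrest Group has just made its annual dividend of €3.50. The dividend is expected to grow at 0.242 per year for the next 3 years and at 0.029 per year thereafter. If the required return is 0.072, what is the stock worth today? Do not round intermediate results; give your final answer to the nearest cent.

€144.45

D_1 = 4.34700
D_2 = 5.39897
D_3 = 6.70553
Terminal value at year 3: TV = D_3×(1+g_2)/(r−g_2) = 6.89999/0.043 = 160.46479
P_0 = D_1/(1+r)^1 + D_2/(1+r)^2 + D_3/(1+r)^3 + TV/(1+r)^3
    = 4.05504 + 4.69809 + 5.44313 + 130.25530 = 144.45156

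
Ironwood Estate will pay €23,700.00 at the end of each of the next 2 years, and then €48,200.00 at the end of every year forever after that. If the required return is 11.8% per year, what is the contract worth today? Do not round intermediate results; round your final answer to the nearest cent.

€366959.25

PV of 2-year annuity: €23,700.00 × [1 − (1+0.118)^−2] / 0.118 = 40159.72171
Perpetuity value at year 2: €48,200.00 / 0.118 = 408474.57627
PV of perpetuity: 408474.57627 / (1+0.118)^2 = 326799.53043
Total PV = 40159.72171 + 326799.53043 = 366959.25214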